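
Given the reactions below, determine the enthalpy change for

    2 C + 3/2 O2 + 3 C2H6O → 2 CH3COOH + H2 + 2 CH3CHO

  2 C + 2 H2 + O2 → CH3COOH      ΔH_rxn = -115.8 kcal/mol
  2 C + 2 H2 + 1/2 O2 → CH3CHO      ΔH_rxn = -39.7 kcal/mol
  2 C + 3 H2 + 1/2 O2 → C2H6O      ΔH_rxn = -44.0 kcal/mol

equation 1 × 2: (2)·(-115.8) = -231.6 kcal/mol
equation 2 × 2: (2)·(-39.7) = -79.4 kcal/mol
equation 3 reversed and × 3: (-3)·(-44.0) = +132.0 kcal/mol
ΔH_rxn = (-231.6) + (-79.4) + (+132.0) = -179.0 kcal/mol

ΔH_rxn = -179.0 kcal/mol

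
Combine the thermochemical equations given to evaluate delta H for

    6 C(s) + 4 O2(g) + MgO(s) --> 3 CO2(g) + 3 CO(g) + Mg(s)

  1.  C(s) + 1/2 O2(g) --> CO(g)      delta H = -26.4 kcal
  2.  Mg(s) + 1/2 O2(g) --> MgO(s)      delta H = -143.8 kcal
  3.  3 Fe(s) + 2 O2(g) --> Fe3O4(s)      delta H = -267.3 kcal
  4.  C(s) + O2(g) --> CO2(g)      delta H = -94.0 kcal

delta H = -217.4 kcal

eq. 1 × 3 (scale by 3 for the 3 CO(g)): (3)·(-26.4) = -79.2 kcal
eq. 2 reversed (MgO(s) must end up as a reactant): +143.8 kcal
eq. 3: not needed (Fe3O4(s) appears nowhere else).
eq. 4 × 3 (scale by 3 for the 3 CO2(g)): (3)·(-94.0) = -282.0 kcal
Summing the manipulated equations, delta H = (-79.2) + (+143.8) + (-282.0) = -217.4 kcal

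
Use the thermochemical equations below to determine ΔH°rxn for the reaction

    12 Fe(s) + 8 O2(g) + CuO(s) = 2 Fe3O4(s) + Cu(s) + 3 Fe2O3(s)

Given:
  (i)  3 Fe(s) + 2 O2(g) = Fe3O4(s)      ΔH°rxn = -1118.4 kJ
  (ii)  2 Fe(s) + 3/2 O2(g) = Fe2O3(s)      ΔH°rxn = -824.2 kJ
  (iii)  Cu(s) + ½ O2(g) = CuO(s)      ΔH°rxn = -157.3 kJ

ΔH°rxn = -4552.1 kJ

(i) × 2: (2)·(-1118.4) = -2236.8 kJ
(ii) × 3: (3)·(-824.2) = -2472.6 kJ
(iii) reversed: +157.3 kJ
Since enthalpy is a state function, ΔH°rxn = (-2236.8) + (-2472.6) + (+157.3) = -4552.1 kJ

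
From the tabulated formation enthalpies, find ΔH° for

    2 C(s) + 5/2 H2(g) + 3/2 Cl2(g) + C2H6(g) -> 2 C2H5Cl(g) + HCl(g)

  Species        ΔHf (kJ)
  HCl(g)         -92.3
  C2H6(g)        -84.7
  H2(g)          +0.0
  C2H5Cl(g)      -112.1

Products: 2·(-112.1) + 1·(-92.3) = -316.5
Reactants: 2·(+0.0) + 5/2·(+0.0) + 3/2·(+0.0) + 1·(-84.7) = -84.7
ΔH° = (-316.5) − (-84.7) = -231.8 kJ

ΔH° = -231.8 kJ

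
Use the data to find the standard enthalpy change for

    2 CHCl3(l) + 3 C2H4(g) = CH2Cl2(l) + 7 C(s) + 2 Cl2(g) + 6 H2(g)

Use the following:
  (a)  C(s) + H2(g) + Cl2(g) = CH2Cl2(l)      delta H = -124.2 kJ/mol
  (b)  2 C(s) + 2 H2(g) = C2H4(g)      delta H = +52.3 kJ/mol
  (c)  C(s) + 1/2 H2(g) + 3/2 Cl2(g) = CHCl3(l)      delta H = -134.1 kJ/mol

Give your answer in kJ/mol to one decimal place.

delta H = -12.9 kJ/mol

(a) as written (CH2Cl2(l) already on the product side): -124.2 kJ/mol
(b) reversed and × 3 (reverse to put C2H4(g) on the reactant side; scale by 3 for the 3 C2H4(g)): (-3)·(+52.3) = -156.9 kJ/mol
(c) reversed and × 2 (CHCl3(l) must end up as a reactant; ×2 to match 2 CHCl3(l) in the target): (-2)·(-134.1) = +268.2 kJ/mol
By Hess's law, delta H = (1)·(-124.2) + (-3)·(+52.3) + (-2)·(-134.1) = -12.9 kJ/mol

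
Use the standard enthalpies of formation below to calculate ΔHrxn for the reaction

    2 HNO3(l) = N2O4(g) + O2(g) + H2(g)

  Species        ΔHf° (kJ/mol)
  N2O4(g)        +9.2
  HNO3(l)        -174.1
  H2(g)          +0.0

ΔHrxn = 357.4 kJ/mol

Products: 1·(+9.2) + 1·(+0.0) + 1·(+0.0) = +9.2
Reactants: 2·(-174.1) = -348.2
ΔHrxn = (+9.2) − (-348.2) = 357.4 kJ/mol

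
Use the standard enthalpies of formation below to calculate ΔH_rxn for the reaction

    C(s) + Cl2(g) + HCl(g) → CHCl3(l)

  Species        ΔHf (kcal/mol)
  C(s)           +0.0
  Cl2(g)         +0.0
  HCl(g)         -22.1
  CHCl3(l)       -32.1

ΔH_rxn = -10.0 kcal/mol

Products: 1·(-32.1) = -32.1
Reactants: 1·(+0.0) + 1·(+0.0) + 1·(-22.1) = -22.1
ΔH_rxn = (-32.1) − (-22.1) = -10.0 kcal/mol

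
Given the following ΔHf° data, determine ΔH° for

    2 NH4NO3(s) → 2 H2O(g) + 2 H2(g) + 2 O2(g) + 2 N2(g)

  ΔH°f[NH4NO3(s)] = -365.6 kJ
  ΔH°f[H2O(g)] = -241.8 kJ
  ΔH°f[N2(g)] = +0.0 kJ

Products: 2·(-241.8) + 2·(+0.0) + 2·(+0.0) + 2·(+0.0) = -483.6
Reactants: 2·(-365.6) = -731.2
ΔH° = (-483.6) − (-731.2) = 247.6 kJ

ΔH° = 247.6 kJ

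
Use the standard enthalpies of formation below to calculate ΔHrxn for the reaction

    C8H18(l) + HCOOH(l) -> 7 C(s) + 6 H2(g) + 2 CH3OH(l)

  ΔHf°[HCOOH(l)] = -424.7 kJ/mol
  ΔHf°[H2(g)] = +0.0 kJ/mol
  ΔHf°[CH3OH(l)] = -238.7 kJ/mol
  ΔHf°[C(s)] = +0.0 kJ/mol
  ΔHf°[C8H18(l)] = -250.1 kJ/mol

ΔHrxn = 197.4 kJ/mol

Products: 7·(+0.0) + 6·(+0.0) + 2·(-238.7) = -477.4
Reactants: 1·(-250.1) + 1·(-424.7) = -674.8
ΔHrxn = (-477.4) − (-674.8) = 197.4 kJ/mol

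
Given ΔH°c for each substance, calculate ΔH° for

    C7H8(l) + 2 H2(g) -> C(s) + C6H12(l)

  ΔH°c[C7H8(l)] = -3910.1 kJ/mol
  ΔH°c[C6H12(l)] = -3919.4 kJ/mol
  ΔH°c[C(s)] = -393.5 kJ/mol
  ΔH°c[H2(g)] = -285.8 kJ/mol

ΔH° = -168.8 kJ/mol

With combustion enthalpies, reactants minus products:
= [1·(-3910.1) + 2·(-285.8)] − [1·(-393.5) + 1·(-3919.4)]
= -168.8 kJ/mol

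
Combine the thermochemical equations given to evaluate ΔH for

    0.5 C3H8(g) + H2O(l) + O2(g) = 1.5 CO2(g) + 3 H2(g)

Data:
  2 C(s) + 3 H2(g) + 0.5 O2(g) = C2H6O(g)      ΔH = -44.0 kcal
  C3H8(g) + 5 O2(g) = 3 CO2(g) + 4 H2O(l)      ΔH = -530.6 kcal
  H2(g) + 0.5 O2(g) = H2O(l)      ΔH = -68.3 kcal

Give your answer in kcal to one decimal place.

equation 1: not needed (C2H6O(g) appears nowhere else).
equation 2 × 1/2 (scale by 1/2 for the 1/2 C3H8(g)): (1/2)·(-530.6) = -265.3 kcal
equation 3 reversed and × 3: (-3)·(-68.3) = +204.9 kcal
By Hess's law, ΔH = (-265.3) + (+204.9) = -60.4 kcal

ΔH = -60.4 kcal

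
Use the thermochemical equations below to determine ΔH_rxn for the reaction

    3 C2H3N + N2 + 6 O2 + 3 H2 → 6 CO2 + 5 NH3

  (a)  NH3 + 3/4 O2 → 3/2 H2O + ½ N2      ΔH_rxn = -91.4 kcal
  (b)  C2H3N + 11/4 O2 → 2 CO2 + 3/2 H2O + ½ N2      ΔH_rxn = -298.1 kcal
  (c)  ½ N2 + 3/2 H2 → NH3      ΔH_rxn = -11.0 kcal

(a) reversed and × 3: (-3)·(-91.4) = +274.2 kcal
(b) × 3: (3)·(-298.1) = -894.3 kcal
(c) × 2: (2)·(-11.0) = -22.0 kcal
By Hess's law, ΔH_rxn = (+274.2) + (-894.3) + (-22.0) = -642.1 kcal

ΔH_rxn = -642.1 kcal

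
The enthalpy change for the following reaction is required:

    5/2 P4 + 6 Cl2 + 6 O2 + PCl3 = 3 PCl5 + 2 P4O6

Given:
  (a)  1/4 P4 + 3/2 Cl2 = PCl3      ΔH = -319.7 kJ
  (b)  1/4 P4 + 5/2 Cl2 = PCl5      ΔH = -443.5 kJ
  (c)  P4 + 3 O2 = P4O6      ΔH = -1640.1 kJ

(a) reversed: +319.7 kJ
(b) × 3: (3)·(-443.5) = -1330.5 kJ
(c) × 2: (2)·(-1640.1) = -3280.2 kJ
Summing the manipulated equations, ΔH = (-1)·(-319.7) + (3)·(-443.5) + (2)·(-1640.1) = -4291.0 kJ

ΔH = -4291.0 kJ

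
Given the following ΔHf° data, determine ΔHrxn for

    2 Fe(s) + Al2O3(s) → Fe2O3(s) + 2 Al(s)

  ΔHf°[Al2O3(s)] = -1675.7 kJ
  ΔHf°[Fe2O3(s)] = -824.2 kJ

ΔHrxn = 851.5 kJ

Products: 1·(-824.2) + 2·(+0.0) = -824.2
Reactants: 2·(+0.0) + 1·(-1675.7) = -1675.7
ΔHrxn = (-824.2) − (-1675.7) = 851.5 kJ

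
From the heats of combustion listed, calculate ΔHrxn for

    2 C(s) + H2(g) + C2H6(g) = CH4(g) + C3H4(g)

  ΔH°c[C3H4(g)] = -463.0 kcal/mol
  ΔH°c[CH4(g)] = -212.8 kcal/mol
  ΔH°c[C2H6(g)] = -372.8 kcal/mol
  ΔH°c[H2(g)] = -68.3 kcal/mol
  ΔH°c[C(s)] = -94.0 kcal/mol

With combustion enthalpies, reactants minus products:
= [2·(-94.0) + 1·(-68.3) + 1·(-372.8)] − [1·(-212.8) + 1·(-463.0)]
= 46.7 kcal/mol

ΔHrxn = 46.7 kcal/mol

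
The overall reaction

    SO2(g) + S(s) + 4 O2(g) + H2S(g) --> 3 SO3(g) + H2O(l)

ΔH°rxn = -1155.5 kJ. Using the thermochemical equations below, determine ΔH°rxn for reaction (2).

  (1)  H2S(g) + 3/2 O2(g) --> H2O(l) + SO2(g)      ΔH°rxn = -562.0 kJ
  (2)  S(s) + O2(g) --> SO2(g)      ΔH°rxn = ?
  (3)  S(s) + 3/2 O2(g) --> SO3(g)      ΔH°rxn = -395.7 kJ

ΔH°rxn = -296.8 kJ

(1) as written: -562.0 kJ
(2) reversed and × 2: contributes −2·x
(3) × 3: (3)·(-395.7) = -1187.1 kJ
-1155.5 = (-562.0) + (-1187.1) − 2·x
x = (-1155.5 − (-1749.1)) / (-2) = -296.8 kJ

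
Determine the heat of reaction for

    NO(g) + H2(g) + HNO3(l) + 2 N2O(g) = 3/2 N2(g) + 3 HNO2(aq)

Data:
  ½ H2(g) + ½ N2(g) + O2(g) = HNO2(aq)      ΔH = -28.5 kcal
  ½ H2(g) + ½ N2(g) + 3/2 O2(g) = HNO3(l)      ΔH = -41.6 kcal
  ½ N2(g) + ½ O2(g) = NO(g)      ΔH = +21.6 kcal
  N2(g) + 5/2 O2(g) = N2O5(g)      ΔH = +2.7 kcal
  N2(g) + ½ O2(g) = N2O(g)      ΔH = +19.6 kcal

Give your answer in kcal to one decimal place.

equation 1 × 3: (3)·(-28.5) = -85.5 kcal
equation 2 reversed: +41.6 kcal
equation 3 reversed: -21.6 kcal
equation 4: not needed.
equation 5 reversed and × 2: (-2)·(+19.6) = -39.2 kcal
ΔH = (3)·(-28.5) + (-1)·(-41.6) + (-1)·(+21.6) + (-2)·(+19.6) = -104.7 kcal

ΔH = -104.7 kcal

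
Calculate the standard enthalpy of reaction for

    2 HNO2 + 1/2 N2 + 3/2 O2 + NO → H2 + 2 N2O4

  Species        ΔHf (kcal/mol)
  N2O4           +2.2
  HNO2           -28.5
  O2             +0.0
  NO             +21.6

ΔH° = 39.8 kcal/mol

Products: 1·(+0.0) + 2·(+2.2) = +4.4
Reactants: 2·(-28.5) + 1/2·(+0.0) + 3/2·(+0.0) + 1·(+21.6) = -35.4
ΔH° = (+4.4) − (-35.4) = 39.8 kcal/mol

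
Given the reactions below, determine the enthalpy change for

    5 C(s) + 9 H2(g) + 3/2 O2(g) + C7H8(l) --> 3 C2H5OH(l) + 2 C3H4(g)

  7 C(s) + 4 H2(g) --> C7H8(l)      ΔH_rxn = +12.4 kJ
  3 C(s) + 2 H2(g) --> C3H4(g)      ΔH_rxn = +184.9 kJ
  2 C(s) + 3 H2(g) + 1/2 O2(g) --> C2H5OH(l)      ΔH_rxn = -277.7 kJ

ΔH_rxn = -475.7 kJ

equation 1 reversed (reverse to put C7H8(l) on the reactant side): -12.4 kJ
equation 2 × 2 (×2 to match 2 C3H4(g) in the target): (2)·(+184.9) = +369.8 kJ
equation 3 × 3 (scale by 3 for the 3 C2H5OH(l)): (3)·(-277.7) = -833.1 kJ
Summing the manipulated equations, ΔH_rxn = (-1)·(+12.4) + (2)·(+184.9) + (3)·(-277.7) = -475.7 kJ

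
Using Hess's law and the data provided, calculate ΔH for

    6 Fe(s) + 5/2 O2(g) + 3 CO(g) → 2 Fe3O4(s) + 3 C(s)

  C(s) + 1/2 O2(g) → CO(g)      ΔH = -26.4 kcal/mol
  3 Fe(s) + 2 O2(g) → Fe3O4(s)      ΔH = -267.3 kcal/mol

ΔH = -455.4 kcal/mol

equation 1 reversed and × 3: (-3)·(-26.4) = +79.2 kcal/mol
equation 2 × 2: (2)·(-267.3) = -534.6 kcal/mol
ΔH = (-3)·(-26.4) + (2)·(-267.3) = -455.4 kcal/mol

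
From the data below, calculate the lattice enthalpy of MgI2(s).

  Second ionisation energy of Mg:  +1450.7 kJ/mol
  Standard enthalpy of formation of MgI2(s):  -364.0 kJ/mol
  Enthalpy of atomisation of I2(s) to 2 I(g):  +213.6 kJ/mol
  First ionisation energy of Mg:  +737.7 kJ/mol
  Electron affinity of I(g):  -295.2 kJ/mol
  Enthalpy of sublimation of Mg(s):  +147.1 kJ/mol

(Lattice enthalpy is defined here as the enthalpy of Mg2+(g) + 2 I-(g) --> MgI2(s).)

U = -2322.7 kJ/mol

ΔHf° = 1·ΔHsub + 1·(ΣIE) + 1·D(I2) + 2·EA + U
-364.0 = 1·(+147.1) + 1·(+2188.4) + 1·(+213.6) + 2·(-295.2) + U
U = -364.0 − (+1958.7) = -2322.7 kJ/mol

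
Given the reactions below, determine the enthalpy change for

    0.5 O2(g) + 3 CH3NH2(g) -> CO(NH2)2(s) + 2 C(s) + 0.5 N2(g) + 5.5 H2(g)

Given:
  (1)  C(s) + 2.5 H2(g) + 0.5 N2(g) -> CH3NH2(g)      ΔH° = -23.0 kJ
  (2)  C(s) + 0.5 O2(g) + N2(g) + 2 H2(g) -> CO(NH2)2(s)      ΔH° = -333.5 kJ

ΔH° = -264.5 kJ

(1) reversed and × 3 (reverse to put CH3NH2(g) on the reactant side; ×3 to match 3 CH3NH2(g) in the target): (-3)·(-23.0) = +69.0 kJ
(2) as written (CO(NH2)2(s) already on the product side): -333.5 kJ
Summing the manipulated equations, ΔH° = (+69.0) + (-333.5) = -264.5 kJ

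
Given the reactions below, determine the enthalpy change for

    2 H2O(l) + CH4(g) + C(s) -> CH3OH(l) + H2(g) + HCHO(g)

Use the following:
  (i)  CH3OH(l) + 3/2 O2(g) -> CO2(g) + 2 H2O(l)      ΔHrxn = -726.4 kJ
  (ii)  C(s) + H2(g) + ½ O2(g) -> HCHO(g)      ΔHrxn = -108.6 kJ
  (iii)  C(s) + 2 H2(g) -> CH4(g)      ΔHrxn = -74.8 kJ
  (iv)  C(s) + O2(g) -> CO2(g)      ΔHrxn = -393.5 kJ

ΔHrxn = 299.1 kJ

(i) reversed: +726.4 kJ
(ii) as written: -108.6 kJ
(iii) reversed: +74.8 kJ
(iv) as written: -393.5 kJ
By Hess's law, ΔHrxn = (+726.4) + (-108.6) + (+74.8) + (-393.5) = 299.1 kJ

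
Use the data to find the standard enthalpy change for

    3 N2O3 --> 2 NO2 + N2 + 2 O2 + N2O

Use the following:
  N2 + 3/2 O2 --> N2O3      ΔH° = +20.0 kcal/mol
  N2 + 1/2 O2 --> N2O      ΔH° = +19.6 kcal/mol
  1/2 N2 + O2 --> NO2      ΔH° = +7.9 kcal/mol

equation 1 reversed and × 3: (-3)·(+20.0) = -60.0 kcal/mol
equation 2 as written: +19.6 kcal/mol
equation 3 × 2: (2)·(+7.9) = +15.8 kcal/mol
By Hess's law, ΔH° = (-60.0) + (+19.6) + (+15.8) = -24.6 kcal/mol

ΔH° = -24.6 kcal/mol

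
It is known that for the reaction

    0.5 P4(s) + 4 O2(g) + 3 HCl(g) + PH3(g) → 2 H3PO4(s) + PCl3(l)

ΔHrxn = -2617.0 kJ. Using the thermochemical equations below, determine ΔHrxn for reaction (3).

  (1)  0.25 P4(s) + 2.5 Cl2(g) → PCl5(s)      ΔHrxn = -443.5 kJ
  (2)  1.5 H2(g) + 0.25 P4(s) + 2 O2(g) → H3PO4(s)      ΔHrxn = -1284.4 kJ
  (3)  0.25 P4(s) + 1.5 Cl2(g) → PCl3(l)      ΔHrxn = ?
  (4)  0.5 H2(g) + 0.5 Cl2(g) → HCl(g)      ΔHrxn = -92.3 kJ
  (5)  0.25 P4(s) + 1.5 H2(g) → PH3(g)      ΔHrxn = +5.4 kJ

ΔHrxn = -319.7 kJ

(1): not needed (PCl5(s) appears nowhere else).
(2) × 2 (scale by 2 for the 2 H3PO4(s)): (2)·(-1284.4) = -2568.8 kJ
(3) as written (PCl3(l) already on the product side): contributes x
(4) reversed and × 3 (HCl(g) must end up as a reactant; ×3 to match 3 HCl(g) in the target): (-3)·(-92.3) = +276.9 kJ
(5) reversed (PH3(g) must end up as a reactant): -5.4 kJ
-2617.0 = (-2568.8) + (+276.9) + (-5.4) + x
x = (-2617.0 − (-2297.3)) / (1) = -319.7 kJ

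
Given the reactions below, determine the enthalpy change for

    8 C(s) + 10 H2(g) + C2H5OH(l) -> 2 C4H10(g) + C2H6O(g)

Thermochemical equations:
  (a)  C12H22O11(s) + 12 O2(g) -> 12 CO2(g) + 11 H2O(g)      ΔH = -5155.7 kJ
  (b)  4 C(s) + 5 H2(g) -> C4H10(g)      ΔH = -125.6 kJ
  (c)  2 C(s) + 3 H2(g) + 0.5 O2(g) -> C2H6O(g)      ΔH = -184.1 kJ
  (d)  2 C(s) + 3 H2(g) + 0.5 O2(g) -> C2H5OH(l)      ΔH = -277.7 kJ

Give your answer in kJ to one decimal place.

ΔH = -157.6 kJ

(a): not needed.
(b) × 2: (2)·(-125.6) = -251.2 kJ
(c) as written: -184.1 kJ
(d) reversed: +277.7 kJ
ΔH = (-251.2) + (-184.1) + (+277.7) = -157.6 kJ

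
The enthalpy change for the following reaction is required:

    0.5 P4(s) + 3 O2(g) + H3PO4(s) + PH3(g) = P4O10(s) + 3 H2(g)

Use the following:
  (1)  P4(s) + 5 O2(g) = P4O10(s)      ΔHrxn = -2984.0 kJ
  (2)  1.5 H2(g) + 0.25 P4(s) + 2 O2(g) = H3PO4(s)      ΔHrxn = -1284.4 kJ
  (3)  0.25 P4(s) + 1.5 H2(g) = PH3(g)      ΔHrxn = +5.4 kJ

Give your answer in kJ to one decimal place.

(1) as written (P4O10(s) already on the product side): -2984.0 kJ
(2) reversed (H3PO4(s) must end up as a reactant): +1284.4 kJ
(3) reversed (reverse to put PH3(g) on the reactant side): -5.4 kJ
ΔHrxn = (-2984.0) + (+1284.4) + (-5.4) = -1705.0 kJ

ΔHrxn = -1705.0 kJ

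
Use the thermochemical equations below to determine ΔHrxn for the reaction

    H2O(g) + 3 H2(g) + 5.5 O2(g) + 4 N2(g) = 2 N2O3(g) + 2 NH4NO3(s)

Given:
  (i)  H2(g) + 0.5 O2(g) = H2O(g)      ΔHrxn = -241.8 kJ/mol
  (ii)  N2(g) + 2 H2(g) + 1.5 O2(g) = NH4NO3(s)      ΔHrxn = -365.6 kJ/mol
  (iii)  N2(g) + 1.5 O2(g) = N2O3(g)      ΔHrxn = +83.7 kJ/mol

(i) reversed (H2O(g) must end up as a reactant): +241.8 kJ/mol
(ii) × 2 (×2 to match 2 NH4NO3(s) in the target): (2)·(-365.6) = -731.2 kJ/mol
(iii) × 2 (×2 to match 2 N2O3(g) in the target): (2)·(+83.7) = +167.4 kJ/mol
By Hess's law, ΔHrxn = (+241.8) + (-731.2) + (+167.4) = -322.0 kJ/mol

ΔHrxn = -322.0 kJ/mol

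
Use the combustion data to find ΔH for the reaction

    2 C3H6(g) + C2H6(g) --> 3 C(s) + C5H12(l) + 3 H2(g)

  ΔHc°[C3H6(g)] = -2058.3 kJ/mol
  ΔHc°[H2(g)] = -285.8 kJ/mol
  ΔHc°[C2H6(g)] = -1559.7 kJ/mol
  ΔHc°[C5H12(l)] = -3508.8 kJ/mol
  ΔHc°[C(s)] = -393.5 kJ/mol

Using ΔH = Σ nΔHc°(reactants) − Σ nΔHc°(products):
= [2·(-2058.3) + 1·(-1559.7)] − [3·(-393.5) + 1·(-3508.8) + 3·(-285.8)]
= -129.6 kJ/mol

ΔH = -129.6 kJ/mol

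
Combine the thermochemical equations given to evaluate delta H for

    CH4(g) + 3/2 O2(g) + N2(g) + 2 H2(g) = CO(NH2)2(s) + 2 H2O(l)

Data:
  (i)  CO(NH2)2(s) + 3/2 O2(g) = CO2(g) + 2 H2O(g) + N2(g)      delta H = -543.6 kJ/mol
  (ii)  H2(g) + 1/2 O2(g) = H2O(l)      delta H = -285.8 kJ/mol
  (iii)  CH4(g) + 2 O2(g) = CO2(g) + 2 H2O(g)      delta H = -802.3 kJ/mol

(i) reversed (reverse to put CO(NH2)2(s) on the product side): +543.6 kJ/mol
(ii) × 2 (scale by 2 for the 2 H2O(l)): (2)·(-285.8) = -571.6 kJ/mol
(iii) as written (CH4(g) already on the reactant side): -802.3 kJ/mol
By Hess's law, delta H = (-1)·(-543.6) + (2)·(-285.8) + (1)·(-802.3) = -830.3 kJ/mol

delta H = -830.3 kJ/mol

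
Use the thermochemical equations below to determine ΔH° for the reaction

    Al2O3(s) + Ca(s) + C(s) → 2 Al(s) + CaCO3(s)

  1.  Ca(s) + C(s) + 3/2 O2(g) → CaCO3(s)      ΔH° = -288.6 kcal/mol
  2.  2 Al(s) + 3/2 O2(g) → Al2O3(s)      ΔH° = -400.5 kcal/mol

eq. 1 as written (CaCO3(s) already on the product side): -288.6 kcal/mol
eq. 2 reversed (reverse to put Al2O3(s) on the reactant side): +400.5 kcal/mol
Summing the manipulated equations, ΔH° = (1)·(-288.6) + (-1)·(-400.5) = 111.9 kcal/mol

ΔH° = 111.9 kcal/mol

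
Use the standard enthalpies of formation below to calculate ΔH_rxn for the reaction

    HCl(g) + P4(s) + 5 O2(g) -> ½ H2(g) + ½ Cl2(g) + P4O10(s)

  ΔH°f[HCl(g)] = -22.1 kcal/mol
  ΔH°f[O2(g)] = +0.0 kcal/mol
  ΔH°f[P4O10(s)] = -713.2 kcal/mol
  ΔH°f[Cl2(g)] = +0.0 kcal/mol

ΔH_rxn = -691.1 kcal/mol

Products: 1/2·(+0.0) + 1/2·(+0.0) + 1·(-713.2) = -713.2
Reactants: 1·(-22.1) + 1·(+0.0) + 5·(+0.0) = -22.1
ΔH_rxn = (-713.2) − (-22.1) = -691.1 kcal/mol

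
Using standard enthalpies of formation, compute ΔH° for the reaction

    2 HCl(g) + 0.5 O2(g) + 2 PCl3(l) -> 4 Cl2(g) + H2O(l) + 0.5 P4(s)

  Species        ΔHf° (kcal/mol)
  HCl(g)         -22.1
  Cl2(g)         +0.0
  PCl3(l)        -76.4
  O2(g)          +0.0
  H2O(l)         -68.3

Products: 4·(+0.0) + 1·(-68.3) + 1/2·(+0.0) = -68.3
Reactants: 2·(-22.1) + 1/2·(+0.0) + 2·(-76.4) = -197.0
ΔH° = (-68.3) − (-197.0) = 128.7 kcal/mol

ΔH° = 128.7 kcal/mol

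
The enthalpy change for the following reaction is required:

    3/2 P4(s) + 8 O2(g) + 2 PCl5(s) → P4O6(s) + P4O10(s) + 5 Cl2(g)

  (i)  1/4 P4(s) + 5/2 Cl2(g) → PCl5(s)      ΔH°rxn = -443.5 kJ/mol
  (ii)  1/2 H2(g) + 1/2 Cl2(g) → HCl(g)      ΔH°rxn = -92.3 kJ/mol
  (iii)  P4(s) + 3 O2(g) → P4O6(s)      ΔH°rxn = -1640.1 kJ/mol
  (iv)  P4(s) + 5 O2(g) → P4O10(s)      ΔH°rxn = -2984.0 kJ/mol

(i) reversed and × 2 (PCl5(s) must end up as a reactant; scale by 2 for the 2 PCl5(s)): (-2)·(-443.5) = +887.0 kJ/mol
(ii): not needed (HCl(g) appears nowhere else).
(iii) as written (P4O6(s) already on the product side): -1640.1 kJ/mol
(iv) as written (P4O10(s) already on the product side): -2984.0 kJ/mol
ΔH°rxn = (+887.0) + (-1640.1) + (-2984.0) = -3737.1 kJ/mol

ΔH°rxn = -3737.1 kJ/mol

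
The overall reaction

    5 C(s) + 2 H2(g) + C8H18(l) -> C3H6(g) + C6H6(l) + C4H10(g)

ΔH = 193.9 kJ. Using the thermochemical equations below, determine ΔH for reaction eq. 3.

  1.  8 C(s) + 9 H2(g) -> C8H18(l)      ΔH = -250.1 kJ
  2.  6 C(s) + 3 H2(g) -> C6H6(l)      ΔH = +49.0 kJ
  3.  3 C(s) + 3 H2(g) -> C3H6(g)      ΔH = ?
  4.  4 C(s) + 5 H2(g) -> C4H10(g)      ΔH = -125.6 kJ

ΔH = 20.4 kJ

eq. 1 reversed (C8H18(l) must end up as a reactant): +250.1 kJ
eq. 2 as written (C6H6(l) already on the product side): +49.0 kJ
eq. 3 as written (C3H6(g) already on the product side): contributes x
eq. 4 as written (C4H10(g) already on the product side): -125.6 kJ
+193.9 = (+250.1) + (+49.0) + (-125.6) + x
x = (+193.9 − (+173.5)) / (1) = 20.4 kJ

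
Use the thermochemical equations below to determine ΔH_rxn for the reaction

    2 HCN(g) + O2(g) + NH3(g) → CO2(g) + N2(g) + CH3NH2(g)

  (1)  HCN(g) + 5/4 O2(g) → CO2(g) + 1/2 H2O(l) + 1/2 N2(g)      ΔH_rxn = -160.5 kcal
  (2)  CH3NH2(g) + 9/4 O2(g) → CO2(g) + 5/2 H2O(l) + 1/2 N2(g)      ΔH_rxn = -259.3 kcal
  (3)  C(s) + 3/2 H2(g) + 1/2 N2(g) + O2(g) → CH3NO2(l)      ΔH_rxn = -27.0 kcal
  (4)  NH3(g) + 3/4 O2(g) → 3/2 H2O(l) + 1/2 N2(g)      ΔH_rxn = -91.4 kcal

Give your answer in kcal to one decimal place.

(1) × 2: (2)·(-160.5) = -321.0 kcal
(2) reversed: +259.3 kcal
(3): not needed.
(4) as written: -91.4 kcal
Since enthalpy is a state function, ΔH_rxn = (2)·(-160.5) + (-1)·(-259.3) + (1)·(-91.4) = -153.1 kcal

ΔH_rxn = -153.1 kcal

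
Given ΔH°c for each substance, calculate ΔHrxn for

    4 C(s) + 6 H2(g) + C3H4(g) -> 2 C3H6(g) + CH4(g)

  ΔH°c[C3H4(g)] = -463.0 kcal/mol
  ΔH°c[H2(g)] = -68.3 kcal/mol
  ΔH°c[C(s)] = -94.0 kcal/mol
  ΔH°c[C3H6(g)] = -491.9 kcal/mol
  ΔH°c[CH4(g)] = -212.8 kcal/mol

With combustion enthalpies, reactants minus products:
= [4·(-94.0) + 6·(-68.3) + 1·(-463.0)] − [2·(-491.9) + 1·(-212.8)]
= -52.2 kcal/mol

ΔHrxn = -52.2 kcal/mol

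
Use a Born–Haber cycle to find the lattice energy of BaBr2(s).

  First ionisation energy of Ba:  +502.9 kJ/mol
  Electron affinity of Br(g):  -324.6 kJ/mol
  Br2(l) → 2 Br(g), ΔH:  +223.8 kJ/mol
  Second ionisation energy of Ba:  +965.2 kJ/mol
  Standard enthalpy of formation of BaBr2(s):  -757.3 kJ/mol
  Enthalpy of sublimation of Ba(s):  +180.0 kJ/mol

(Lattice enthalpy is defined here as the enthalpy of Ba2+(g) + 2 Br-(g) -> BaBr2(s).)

U = -1980.0 kJ/mol

ΔHf° = 1·ΔHsub + 1·(ΣIE) + 1·D(Br2) + 2·EA + U
-757.3 = 1·(+180.0) + 1·(+1468.1) + 1·(+223.8) + 2·(-324.6) + U
U = -757.3 − (+1222.7) = -1980.0 kJ/mol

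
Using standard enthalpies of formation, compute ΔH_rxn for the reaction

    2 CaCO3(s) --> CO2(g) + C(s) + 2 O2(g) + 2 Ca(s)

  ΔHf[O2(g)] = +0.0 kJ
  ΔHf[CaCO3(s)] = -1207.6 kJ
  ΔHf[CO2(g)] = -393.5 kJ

ΔH°rxn = Σ nΔHf°(products) − Σ nΔHf°(reactants).
Products: 1·(-393.5) + 1·(+0.0) + 2·(+0.0) + 2·(+0.0) = -393.5
Reactants: 2·(-1207.6) = -2415.2
ΔH_rxn = (-393.5) − (-2415.2) = 2021.7 kJ

ΔH_rxn = 2021.7 kJ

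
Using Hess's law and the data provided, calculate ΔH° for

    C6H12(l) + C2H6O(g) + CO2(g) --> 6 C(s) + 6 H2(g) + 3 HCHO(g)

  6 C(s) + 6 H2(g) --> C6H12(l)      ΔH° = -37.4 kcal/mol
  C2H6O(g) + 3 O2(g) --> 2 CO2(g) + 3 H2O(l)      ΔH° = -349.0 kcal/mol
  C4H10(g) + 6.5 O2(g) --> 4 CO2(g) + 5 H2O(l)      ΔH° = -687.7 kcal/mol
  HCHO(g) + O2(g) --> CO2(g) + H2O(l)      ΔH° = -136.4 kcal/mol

equation 1 reversed (C6H12(l) must end up as a reactant): +37.4 kcal/mol
equation 2 as written (C2H6O(g) already on the reactant side): -349.0 kcal/mol
equation 3: not needed (C4H10(g) appears nowhere else).
equation 4 reversed and × 3 (reverse to put HCHO(g) on the product side; ×3 to match 3 HCHO(g) in the target): (-3)·(-136.4) = +409.2 kcal/mol
By Hess's law, ΔH° = (-1)·(-37.4) + (1)·(-349.0) + (-3)·(-136.4) = 97.6 kcal/mol

ΔH° = 97.6 kcal/mol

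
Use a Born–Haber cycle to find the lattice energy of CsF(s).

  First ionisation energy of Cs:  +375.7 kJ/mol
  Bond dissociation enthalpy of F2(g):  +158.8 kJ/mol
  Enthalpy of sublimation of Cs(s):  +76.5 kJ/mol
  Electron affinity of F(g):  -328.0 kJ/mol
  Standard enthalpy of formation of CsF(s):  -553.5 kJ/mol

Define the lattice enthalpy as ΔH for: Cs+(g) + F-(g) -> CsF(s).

ΔHf° = 1·ΔHsub + 1·(ΣIE) + 1/2·D(F2) + 1·EA + U
-553.5 = 1·(+76.5) + 1·(+375.7) + 1/2·(+158.8) + 1·(-328.0) + U
U = -553.5 − (+203.6) = -757.1 kJ/mol

U = -757.1 kJ/mol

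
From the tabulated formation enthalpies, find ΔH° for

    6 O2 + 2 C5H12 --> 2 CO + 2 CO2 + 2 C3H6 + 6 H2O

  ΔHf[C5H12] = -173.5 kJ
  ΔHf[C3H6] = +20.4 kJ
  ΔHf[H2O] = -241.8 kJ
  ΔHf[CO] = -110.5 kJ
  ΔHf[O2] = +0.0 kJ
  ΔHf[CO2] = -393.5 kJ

Products: 2·(-110.5) + 2·(-393.5) + 2·(+20.4) + 6·(-241.8) = -2418.0
Reactants: 6·(+0.0) + 2·(-173.5) = -347.0
ΔH° = (-2418.0) − (-347.0) = -2071.0 kJ

ΔH° = -2071.0 kJ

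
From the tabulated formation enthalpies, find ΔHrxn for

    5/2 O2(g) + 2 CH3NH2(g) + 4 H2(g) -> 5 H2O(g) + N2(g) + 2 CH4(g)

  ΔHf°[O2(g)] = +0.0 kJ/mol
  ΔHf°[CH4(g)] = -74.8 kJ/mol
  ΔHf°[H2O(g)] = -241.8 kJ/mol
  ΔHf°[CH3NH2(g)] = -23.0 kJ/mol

ΔHrxn = -1312.6 kJ/mol

Products: 5·(-241.8) + 1·(+0.0) + 2·(-74.8) = -1358.6
Reactants: 5/2·(+0.0) + 2·(-23.0) + 4·(+0.0) = -46.0
ΔHrxn = (-1358.6) − (-46.0) = -1312.6 kJ/mol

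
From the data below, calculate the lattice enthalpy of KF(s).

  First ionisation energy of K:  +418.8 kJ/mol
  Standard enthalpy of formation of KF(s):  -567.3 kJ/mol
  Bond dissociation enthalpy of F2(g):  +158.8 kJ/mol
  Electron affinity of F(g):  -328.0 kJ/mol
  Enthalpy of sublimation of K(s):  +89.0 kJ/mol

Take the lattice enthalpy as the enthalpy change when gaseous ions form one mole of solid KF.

U = -826.5 kJ/mol

ΔHf° = 1·ΔHsub + 1·(ΣIE) + 1/2·D(F2) + 1·EA + U
-567.3 = 1·(+89.0) + 1·(+418.8) + 1/2·(+158.8) + 1·(-328.0) + U
U = -567.3 − (+259.2) = -826.5 kJ/mol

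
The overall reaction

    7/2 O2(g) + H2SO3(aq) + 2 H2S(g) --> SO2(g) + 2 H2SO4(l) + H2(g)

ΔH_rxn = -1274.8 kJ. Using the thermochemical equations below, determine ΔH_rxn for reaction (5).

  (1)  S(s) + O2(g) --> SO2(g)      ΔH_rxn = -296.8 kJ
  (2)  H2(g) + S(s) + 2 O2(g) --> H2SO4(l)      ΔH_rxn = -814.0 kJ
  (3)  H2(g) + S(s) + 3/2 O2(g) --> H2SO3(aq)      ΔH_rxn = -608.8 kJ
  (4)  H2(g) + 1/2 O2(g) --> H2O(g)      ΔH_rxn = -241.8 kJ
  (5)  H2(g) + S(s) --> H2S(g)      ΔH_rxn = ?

ΔH_rxn = -20.6 kJ

(1) as written: -296.8 kJ
(2) × 2: (2)·(-814.0) = -1628.0 kJ
(3) reversed: +608.8 kJ
(4): not needed.
(5) reversed and × 2: contributes −2·x
-1274.8 = (-296.8) + (-1628.0) + (+608.8) − 2·x
x = (-1274.8 − (-1316.0)) / (-2) = -20.6 kJ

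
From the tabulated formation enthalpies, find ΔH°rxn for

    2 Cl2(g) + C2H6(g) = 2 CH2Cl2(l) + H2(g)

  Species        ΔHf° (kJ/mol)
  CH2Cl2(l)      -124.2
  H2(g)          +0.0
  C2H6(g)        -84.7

Products: 2·(-124.2) + 1·(+0.0) = -248.4
Reactants: 2·(+0.0) + 1·(-84.7) = -84.7
ΔH°rxn = (-248.4) − (-84.7) = -163.7 kJ/mol

ΔH°rxn = -163.7 kJ/mol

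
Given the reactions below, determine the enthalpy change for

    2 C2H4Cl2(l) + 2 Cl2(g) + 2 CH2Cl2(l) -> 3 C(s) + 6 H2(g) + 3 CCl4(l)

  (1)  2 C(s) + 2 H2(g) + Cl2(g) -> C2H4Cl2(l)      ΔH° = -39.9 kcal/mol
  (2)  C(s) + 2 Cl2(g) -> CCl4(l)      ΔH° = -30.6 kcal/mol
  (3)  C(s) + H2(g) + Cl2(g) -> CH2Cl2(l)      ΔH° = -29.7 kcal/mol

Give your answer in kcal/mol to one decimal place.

ΔH° = 47.4 kcal/mol

(1) reversed and × 2: (-2)·(-39.9) = +79.8 kcal/mol
(2) × 3: (3)·(-30.6) = -91.8 kcal/mol
(3) reversed and × 2: (-2)·(-29.7) = +59.4 kcal/mol
Since enthalpy is a state function, ΔH° = (-2)·(-39.9) + (3)·(-30.6) + (-2)·(-29.7) = 47.4 kcal/mol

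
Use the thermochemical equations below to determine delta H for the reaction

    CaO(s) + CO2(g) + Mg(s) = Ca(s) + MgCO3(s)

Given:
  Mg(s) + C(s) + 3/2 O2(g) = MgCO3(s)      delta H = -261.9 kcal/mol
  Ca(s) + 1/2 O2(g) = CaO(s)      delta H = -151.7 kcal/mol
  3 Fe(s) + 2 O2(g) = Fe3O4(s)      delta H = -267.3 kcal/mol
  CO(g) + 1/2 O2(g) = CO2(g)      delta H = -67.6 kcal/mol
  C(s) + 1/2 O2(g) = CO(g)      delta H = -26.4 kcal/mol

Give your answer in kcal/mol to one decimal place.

delta H = -16.2 kcal/mol

equation 1 as written (MgCO3(s) already on the product side): -261.9 kcal/mol
equation 2 reversed (CaO(s) must end up as a reactant): +151.7 kcal/mol
equation 3: not needed (Fe3O4(s) appears nowhere else).
equation 4 reversed (CO2(g) must end up as a reactant): +67.6 kcal/mol
equation 5 reversed: +26.4 kcal/mol
delta H = (1)·(-261.9) + (-1)·(-151.7) + (-1)·(-67.6) + (-1)·(-26.4) = -16.2 kcal/mol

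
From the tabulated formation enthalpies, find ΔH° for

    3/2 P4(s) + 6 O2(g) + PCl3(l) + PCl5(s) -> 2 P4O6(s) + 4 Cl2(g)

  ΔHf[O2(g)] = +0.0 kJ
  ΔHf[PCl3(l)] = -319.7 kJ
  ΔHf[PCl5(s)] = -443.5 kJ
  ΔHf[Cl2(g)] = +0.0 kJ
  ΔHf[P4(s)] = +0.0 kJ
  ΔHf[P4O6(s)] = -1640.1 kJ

Products: 2·(-1640.1) + 4·(+0.0) = -3280.2
Reactants: 3/2·(+0.0) + 6·(+0.0) + 1·(-319.7) + 1·(-443.5) = -763.2
ΔH° = (-3280.2) − (-763.2) = -2517.0 kJ

ΔH° = -2517.0 kJ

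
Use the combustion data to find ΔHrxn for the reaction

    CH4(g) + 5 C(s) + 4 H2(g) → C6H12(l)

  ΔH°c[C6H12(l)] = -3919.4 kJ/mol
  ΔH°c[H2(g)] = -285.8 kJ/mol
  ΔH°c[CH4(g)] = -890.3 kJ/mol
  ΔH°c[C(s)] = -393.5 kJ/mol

ΔHrxn = -81.6 kJ/mol

Using ΔH = Σ nΔHc°(reactants) − Σ nΔHc°(products):
= [1·(-890.3) + 5·(-393.5) + 4·(-285.8)] − [1·(-3919.4)]
= -81.6 kJ/mol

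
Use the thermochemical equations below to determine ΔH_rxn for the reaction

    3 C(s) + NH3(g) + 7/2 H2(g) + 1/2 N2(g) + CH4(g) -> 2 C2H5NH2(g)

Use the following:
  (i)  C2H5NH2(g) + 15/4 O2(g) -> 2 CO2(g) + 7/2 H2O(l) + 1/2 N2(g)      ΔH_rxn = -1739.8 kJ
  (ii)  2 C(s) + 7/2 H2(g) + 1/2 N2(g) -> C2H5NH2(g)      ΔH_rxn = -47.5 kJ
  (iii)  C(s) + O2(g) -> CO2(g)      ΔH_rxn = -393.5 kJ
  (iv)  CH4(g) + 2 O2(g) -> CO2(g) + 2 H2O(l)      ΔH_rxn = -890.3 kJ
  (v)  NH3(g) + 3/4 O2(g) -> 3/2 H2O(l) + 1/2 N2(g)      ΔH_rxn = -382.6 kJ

(i) reversed: +1739.8 kJ
(ii) as written: -47.5 kJ
(iii) as written: -393.5 kJ
(iv) as written: -890.3 kJ
(v) as written: -382.6 kJ
ΔH_rxn = (-1)·(-1739.8) + (1)·(-47.5) + (1)·(-393.5) + (1)·(-890.3) + (1)·(-382.6) = 25.9 kJ

ΔH_rxn = 25.9 kJ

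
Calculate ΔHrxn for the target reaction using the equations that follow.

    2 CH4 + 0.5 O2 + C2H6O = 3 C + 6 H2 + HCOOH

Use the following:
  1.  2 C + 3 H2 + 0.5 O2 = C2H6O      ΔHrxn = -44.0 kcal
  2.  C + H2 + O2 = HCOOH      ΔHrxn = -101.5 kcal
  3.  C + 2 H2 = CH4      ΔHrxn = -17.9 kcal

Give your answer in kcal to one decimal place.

eq. 1 reversed (C2H6O must end up as a reactant): +44.0 kcal
eq. 2 as written (HCOOH already on the product side): -101.5 kcal
eq. 3 reversed and × 2 (CH4 must end up as a reactant; ×2 to match 2 CH4 in the target): (-2)·(-17.9) = +35.8 kcal
ΔHrxn = (-1)·(-44.0) + (1)·(-101.5) + (-2)·(-17.9) = -21.7 kcal

ΔHrxn = -21.7 kcal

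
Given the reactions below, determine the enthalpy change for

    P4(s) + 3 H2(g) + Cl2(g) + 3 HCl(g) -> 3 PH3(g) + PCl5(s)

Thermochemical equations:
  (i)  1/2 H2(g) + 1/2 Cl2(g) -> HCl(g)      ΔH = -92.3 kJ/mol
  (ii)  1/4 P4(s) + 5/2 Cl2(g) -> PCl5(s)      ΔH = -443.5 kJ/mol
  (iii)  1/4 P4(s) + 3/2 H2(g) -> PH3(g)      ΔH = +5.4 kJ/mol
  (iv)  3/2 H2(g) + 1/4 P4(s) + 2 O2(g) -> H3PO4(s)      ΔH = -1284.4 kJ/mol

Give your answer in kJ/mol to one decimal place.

(i) reversed and × 3: (-3)·(-92.3) = +276.9 kJ/mol
(ii) as written: -443.5 kJ/mol
(iii) × 3: (3)·(+5.4) = +16.2 kJ/mol
(iv): not needed.
Since enthalpy is a state function, ΔH = (-3)·(-92.3) + (1)·(-443.5) + (3)·(+5.4) = -150.4 kJ/mol

ΔH = -150.4 kJ/mol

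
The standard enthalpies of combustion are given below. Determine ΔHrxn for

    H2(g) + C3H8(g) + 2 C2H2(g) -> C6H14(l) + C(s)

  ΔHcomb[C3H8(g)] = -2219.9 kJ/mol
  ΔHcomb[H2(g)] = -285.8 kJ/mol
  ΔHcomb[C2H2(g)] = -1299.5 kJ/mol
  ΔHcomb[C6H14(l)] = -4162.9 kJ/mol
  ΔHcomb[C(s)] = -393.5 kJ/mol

With combustion enthalpies, reactants minus products:
= [1·(-285.8) + 1·(-2219.9) + 2·(-1299.5)] − [1·(-4162.9) + 1·(-393.5)]
= -548.3 kJ/mol

ΔHrxn = -548.3 kJ/mol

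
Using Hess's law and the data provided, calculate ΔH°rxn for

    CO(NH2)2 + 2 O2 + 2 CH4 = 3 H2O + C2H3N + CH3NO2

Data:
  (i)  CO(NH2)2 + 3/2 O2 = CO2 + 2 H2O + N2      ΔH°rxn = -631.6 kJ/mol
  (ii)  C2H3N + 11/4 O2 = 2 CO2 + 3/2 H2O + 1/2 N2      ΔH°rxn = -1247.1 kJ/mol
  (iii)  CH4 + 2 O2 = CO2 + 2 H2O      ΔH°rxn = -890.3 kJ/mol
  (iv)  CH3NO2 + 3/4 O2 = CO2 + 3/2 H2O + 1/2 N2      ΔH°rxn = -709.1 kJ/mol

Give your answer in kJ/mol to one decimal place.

ΔH°rxn = -456.0 kJ/mol

(i) as written (CO(NH2)2 already on the reactant side): -631.6 kJ/mol
(ii) reversed (reverse to put C2H3N on the product side): +1247.1 kJ/mol
(iii) × 2 (×2 to match 2 CH4 in the target): (2)·(-890.3) = -1780.6 kJ/mol
(iv) reversed (reverse to put CH3NO2 on the product side): +709.1 kJ/mol
ΔH°rxn = (1)·(-631.6) + (-1)·(-1247.1) + (2)·(-890.3) + (-1)·(-709.1) = -456.0 kJ/mol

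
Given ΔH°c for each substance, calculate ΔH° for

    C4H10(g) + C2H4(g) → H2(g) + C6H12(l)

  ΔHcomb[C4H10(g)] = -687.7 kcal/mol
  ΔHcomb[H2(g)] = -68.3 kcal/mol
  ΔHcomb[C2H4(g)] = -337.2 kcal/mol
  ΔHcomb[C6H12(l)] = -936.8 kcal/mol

With combustion enthalpies, reactants minus products:
= [1·(-687.7) + 1·(-337.2)] − [1·(-68.3) + 1·(-936.8)]
= -19.8 kcal/mol

ΔH° = -19.8 kcal/mol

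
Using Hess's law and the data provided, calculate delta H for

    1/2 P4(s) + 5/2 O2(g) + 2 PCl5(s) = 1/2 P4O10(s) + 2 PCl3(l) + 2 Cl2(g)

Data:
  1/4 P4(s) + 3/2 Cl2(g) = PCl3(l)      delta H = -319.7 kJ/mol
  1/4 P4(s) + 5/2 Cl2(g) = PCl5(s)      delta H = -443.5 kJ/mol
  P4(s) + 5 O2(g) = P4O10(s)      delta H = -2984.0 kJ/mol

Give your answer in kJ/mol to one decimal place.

delta H = -1244.4 kJ/mol

equation 1 × 2 (scale by 2 for the 2 PCl3(l)): (2)·(-319.7) = -639.4 kJ/mol
equation 2 reversed and × 2 (reverse to put PCl5(s) on the reactant side; ×2 to match 2 PCl5(s) in the target): (-2)·(-443.5) = +887.0 kJ/mol
equation 3 × 1/2 (×1/2 to match 1/2 P4O10(s) in the target): (1/2)·(-2984.0) = -1492.0 kJ/mol
Summing the manipulated equations, delta H = (-639.4) + (+887.0) + (-1492.0) = -1244.4 kJ/mol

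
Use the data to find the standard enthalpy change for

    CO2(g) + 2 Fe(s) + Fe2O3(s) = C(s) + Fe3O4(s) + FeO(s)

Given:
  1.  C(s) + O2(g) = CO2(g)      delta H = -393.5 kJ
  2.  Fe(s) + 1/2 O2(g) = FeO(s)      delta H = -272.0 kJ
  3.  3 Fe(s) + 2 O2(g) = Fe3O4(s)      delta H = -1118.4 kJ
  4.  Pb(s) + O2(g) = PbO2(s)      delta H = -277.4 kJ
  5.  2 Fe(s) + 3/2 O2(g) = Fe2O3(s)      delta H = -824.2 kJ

delta H = -172.7 kJ

eq. 1 reversed (reverse to put CO2(g) on the reactant side): +393.5 kJ
eq. 2 as written (FeO(s) already on the product side): -272.0 kJ
eq. 3 as written (Fe3O4(s) already on the product side): -1118.4 kJ
eq. 4: not needed (PbO2(s) appears nowhere else).
eq. 5 reversed (reverse to put Fe2O3(s) on the reactant side): +824.2 kJ
By Hess's law, delta H = (+393.5) + (-272.0) + (-1118.4) + (+824.2) = -172.7 kJ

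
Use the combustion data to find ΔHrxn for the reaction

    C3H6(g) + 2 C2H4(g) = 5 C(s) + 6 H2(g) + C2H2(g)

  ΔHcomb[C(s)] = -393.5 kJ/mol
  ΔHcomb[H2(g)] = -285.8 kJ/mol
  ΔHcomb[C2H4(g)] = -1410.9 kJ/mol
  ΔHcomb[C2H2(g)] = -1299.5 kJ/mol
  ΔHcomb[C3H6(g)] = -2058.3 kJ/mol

ΔHrxn = 101.7 kJ/mol

Using ΔH = Σ nΔHc°(reactants) − Σ nΔHc°(products):
= [1·(-2058.3) + 2·(-1410.9)] − [5·(-393.5) + 6·(-285.8) + 1·(-1299.5)]
= 101.7 kJ/mol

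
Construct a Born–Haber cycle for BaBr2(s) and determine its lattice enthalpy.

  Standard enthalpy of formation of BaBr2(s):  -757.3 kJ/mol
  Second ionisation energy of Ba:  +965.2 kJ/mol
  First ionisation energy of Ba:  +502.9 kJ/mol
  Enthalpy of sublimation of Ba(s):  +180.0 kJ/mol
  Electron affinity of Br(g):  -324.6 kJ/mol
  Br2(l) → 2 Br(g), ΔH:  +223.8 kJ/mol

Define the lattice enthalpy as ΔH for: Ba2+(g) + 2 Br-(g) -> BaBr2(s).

ΔHf° = 1·ΔHsub + 1·(ΣIE) + 1·D(Br2) + 2·EA + U
-757.3 = 1·(+180.0) + 1·(+1468.1) + 1·(+223.8) + 2·(-324.6) + U
U = -757.3 − (+1222.7) = -1980.0 kJ/mol

U = -1980.0 kJ/mol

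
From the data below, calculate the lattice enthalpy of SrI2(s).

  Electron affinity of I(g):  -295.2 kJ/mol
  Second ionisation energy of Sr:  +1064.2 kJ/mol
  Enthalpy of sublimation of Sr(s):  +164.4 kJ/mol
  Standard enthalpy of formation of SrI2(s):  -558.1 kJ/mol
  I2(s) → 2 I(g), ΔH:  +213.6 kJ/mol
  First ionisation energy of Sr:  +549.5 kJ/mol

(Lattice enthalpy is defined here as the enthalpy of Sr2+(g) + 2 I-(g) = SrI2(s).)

ΔHf° = 1·ΔHsub + 1·(ΣIE) + 1·D(I2) + 2·EA + U
-558.1 = 1·(+164.4) + 1·(+1613.7) + 1·(+213.6) + 2·(-295.2) + U
U = -558.1 − (+1401.3) = -1959.4 kJ/mol

U = -1959.4 kJ/mol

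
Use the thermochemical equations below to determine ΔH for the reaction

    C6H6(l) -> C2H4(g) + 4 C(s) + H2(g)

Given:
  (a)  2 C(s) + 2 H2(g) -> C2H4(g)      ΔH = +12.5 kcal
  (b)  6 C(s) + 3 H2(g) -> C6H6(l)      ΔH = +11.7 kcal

(a) as written: +12.5 kcal
(b) reversed: -11.7 kcal
ΔH = (1)·(+12.5) + (-1)·(+11.7) = 0.8 kcal

ΔH = 0.8 kcal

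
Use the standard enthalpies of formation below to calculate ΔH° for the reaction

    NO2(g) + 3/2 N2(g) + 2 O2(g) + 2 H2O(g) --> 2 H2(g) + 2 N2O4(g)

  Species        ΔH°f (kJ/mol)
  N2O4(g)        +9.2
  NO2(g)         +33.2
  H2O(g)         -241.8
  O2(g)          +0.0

ΔH° = 468.8 kJ/mol

Products: 2·(+0.0) + 2·(+9.2) = +18.4
Reactants: 1·(+33.2) + 3/2·(+0.0) + 2·(+0.0) + 2·(-241.8) = -450.4
ΔH° = (+18.4) − (-450.4) = 468.8 kJ/mol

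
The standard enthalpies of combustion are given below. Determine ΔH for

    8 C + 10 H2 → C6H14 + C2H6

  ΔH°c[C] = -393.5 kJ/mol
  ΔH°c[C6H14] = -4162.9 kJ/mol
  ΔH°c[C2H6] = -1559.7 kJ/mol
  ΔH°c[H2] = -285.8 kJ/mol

Using ΔH = Σ nΔHc°(reactants) − Σ nΔHc°(products):
= [8·(-393.5) + 10·(-285.8)] − [1·(-4162.9) + 1·(-1559.7)]
= -283.4 kJ/mol

ΔH = -283.4 kJ/mol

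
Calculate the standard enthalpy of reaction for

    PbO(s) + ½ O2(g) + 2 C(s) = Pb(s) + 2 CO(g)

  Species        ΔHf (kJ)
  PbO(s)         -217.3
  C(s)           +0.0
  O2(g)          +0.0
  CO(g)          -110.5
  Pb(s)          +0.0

Products: 1·(+0.0) + 2·(-110.5) = -221.0
Reactants: 1·(-217.3) + 1/2·(+0.0) + 2·(+0.0) = -217.3
ΔH_rxn = (-221.0) − (-217.3) = -3.7 kJ

ΔH_rxn = -3.7 kJ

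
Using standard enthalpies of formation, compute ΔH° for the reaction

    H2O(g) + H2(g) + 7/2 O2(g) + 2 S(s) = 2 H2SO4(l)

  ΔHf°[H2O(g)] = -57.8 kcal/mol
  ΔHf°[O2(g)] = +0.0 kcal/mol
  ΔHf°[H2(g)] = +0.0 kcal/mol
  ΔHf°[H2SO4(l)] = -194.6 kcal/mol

Products: 2·(-194.6) = -389.2
Reactants: 1·(-57.8) + 1·(+0.0) + 7/2·(+0.0) + 2·(+0.0) = -57.8
ΔH° = (-389.2) − (-57.8) = -331.4 kcal/mol

ΔH° = -331.4 kcal/mol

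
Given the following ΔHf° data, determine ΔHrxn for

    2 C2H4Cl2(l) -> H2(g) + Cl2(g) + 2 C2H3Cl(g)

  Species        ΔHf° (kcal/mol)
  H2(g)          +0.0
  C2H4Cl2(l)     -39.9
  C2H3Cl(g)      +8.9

Products: 1·(+0.0) + 1·(+0.0) + 2·(+8.9) = +17.8
Reactants: 2·(-39.9) = -79.8
ΔHrxn = (+17.8) − (-79.8) = 97.6 kcal/mol

ΔHrxn = 97.6 kcal/mol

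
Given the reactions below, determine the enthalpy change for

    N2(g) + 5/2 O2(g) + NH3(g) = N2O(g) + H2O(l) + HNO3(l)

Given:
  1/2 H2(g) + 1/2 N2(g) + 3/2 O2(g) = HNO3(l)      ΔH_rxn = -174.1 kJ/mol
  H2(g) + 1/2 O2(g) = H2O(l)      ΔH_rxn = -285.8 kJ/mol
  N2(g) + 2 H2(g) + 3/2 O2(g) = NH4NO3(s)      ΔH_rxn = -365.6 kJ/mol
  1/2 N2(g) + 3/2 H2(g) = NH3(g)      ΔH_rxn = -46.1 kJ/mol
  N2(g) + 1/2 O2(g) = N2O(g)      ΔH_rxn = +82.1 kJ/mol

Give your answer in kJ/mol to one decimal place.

ΔH_rxn = -331.7 kJ/mol

equation 1 as written (HNO3(l) already on the product side): -174.1 kJ/mol
equation 2 as written (H2O(l) already on the product side): -285.8 kJ/mol
equation 3: not needed (NH4NO3(s) appears nowhere else).
equation 4 reversed (NH3(g) must end up as a reactant): +46.1 kJ/mol
equation 5 as written (N2O(g) already on the product side): +82.1 kJ/mol
Since enthalpy is a state function, ΔH_rxn = (-174.1) + (-285.8) + (+46.1) + (+82.1) = -331.7 kJ/mol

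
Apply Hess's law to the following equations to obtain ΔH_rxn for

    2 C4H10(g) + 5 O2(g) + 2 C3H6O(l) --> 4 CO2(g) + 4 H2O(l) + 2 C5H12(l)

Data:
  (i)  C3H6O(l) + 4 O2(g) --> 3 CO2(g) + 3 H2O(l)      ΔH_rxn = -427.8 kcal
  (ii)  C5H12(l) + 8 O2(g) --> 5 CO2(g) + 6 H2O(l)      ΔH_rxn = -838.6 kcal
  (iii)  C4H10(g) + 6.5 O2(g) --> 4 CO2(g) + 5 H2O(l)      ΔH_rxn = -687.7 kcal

ΔH_rxn = -553.8 kcal

(i) × 2 (×2 to match 2 C3H6O(l) in the target): (2)·(-427.8) = -855.6 kcal
(ii) reversed and × 2 (reverse to put C5H12(l) on the product side; ×2 to match 2 C5H12(l) in the target): (-2)·(-838.6) = +1677.2 kcal
(iii) × 2 (scale by 2 for the 2 C4H10(g)): (2)·(-687.7) = -1375.4 kcal
Since enthalpy is a state function, ΔH_rxn = (2)·(-427.8) + (-2)·(-838.6) + (2)·(-687.7) = -553.8 kcal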